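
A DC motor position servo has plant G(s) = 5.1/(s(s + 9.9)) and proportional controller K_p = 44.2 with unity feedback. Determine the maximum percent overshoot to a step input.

Closed-loop characteristic equation: s² + 9.9s + 225.4 = 0, so ω_n = 15.01 rad/s and ζ = 9.9/(2·15.01) = 0.3297.
%OS = 100·exp(−πζ/√(1−ζ²)) = 100·exp(−π·0.3297/√0.8913) = 33.4%.

33.4%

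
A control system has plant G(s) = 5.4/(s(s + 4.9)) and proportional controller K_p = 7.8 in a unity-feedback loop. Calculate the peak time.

From 1 + K_pG(s) = 0: s² + 4.9s + 42.12 = 0 ⇒ ω_n = 6.49, ζ = 0.3775.
Damped frequency ω_d = ω_n√(1−ζ²) = 6.01 rad/s, so peak time T_p = π/ω_d = 0.523 s.

T_p = 0.523 s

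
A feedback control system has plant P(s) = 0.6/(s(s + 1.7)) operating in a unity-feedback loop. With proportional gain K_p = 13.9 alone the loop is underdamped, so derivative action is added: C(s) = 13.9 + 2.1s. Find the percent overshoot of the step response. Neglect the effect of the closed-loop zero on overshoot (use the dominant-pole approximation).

15.3%

Forward path: (13.9 + 2.1s)·0.6/(s(s+1.7)). The closed-loop characteristic equation is s² + (1.7 + 0.6·2.1)s + 0.6·13.9 = 0.
That is s² + 2.96s + 8.34 = 0, so ω_n = 2.888 rad/s and ζ = 2.96/(2·2.888) = 0.5125.
%OS = 100·exp(−πζ/√(1−ζ²)) = 15.3%.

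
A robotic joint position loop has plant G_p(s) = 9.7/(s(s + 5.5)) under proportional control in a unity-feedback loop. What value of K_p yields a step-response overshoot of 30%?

From %OS = 100·exp(−πζ/√(1−ζ²)) = 30%, ζ = −ln(0.3)/√(π²+ln²(0.3)) = 0.3579.
Characteristic equation s² + 5.5s + 9.7K_p = 0 gives ζ = 5.5/(2√(9.7K_p)).
Setting ζ = 0.3579: √(9.7K_p) = 5.5/(2·0.3579) = 7.685, so K_p = 59.05/9.7 = 6.09.

K_p = 6.09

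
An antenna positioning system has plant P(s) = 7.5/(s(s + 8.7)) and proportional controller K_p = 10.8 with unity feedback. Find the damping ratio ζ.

ζ = 0.483

1 + K_p·P(s) = 0 gives s² + 8.7s + 81 = 0.
So ω_n² = 81 ⇒ ω_n = 9 rad/s, and ζ = 8.7/(2ω_n) = 0.483.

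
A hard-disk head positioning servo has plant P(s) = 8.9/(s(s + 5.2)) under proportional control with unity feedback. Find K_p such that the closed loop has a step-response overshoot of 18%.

K_p = 3.31

From %OS = 100·exp(−πζ/√(1−ζ²)) = 18%, ζ = −ln(0.18)/√(π²+ln²(0.18)) = 0.4791.
Characteristic equation s² + 5.2s + 8.9K_p = 0 gives ζ = 5.2/(2√(8.9K_p)).
Setting ζ = 0.4791: √(8.9K_p) = 5.2/(2·0.4791) = 5.427, so K_p = 29.45/8.9 = 3.31.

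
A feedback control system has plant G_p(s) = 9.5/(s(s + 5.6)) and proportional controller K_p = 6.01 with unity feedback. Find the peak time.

The closed-loop denominator s² + 5.6s + 57.09 gives ω_n = √57.09 = 7.556 and ζ = 5.6/(2ω_n) = 0.3706.
Damped frequency ω_d = ω_n√(1−ζ²) = 7.018 rad/s, so peak time T_p = π/ω_d = 0.448 s.

T_p = 0.448 s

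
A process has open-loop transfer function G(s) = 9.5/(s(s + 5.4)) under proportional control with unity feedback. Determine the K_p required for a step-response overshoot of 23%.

K_p = 4.27

From %OS = 100·exp(−πζ/√(1−ζ²)) = 23%, ζ = −ln(0.23)/√(π²+ln²(0.23)) = 0.4237.
Characteristic equation s² + 5.4s + 9.5K_p = 0 gives ζ = 5.4/(2√(9.5K_p)).
Setting ζ = 0.4237: √(9.5K_p) = 5.4/(2·0.4237) = 6.372, so K_p = 40.6/9.5 = 4.27.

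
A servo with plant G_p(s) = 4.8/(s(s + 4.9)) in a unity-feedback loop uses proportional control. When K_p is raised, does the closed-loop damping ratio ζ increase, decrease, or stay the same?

decrease

ζ = 4.9/(2√(4.8K_p)); increasing K_p raises the denominator, so ζ falls.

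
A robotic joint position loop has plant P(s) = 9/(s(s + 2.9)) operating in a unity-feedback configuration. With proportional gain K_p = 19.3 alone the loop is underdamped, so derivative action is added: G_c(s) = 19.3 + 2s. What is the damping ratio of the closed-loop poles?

Forward path: (19.3 + 2s)·9/(s(s+2.9)). The closed-loop characteristic equation is s² + (2.9 + 9·2)s + 9·19.3 = 0.
That is s² + 20.9s + 173.7 = 0, so ω_n = 13.18 rad/s and ζ = 20.9/(2·13.18) = 0.7929.

ζ = 0.793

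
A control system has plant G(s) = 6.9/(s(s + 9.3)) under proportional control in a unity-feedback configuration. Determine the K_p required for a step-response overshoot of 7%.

K_p = 7.51

From %OS = 100·exp(−πζ/√(1−ζ²)) = 7%, ζ = −ln(0.07)/√(π²+ln²(0.07)) = 0.6461.
Characteristic equation s² + 9.3s + 6.9K_p = 0 gives ζ = 9.3/(2√(6.9K_p)).
Setting ζ = 0.6461: √(6.9K_p) = 9.3/(2·0.6461) = 7.197, so K_p = 51.8/6.9 = 7.51.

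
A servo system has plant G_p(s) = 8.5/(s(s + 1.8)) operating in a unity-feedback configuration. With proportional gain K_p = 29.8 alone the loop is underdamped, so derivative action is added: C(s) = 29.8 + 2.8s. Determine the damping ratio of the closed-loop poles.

ζ = 0.804

Forward path: (29.8 + 2.8s)·8.5/(s(s+1.8)). The closed-loop characteristic equation is s² + (1.8 + 8.5·2.8)s + 8.5·29.8 = 0.
That is s² + 25.6s + 253.3 = 0, so ω_n = 15.92 rad/s and ζ = 25.6/(2·15.92) = 0.8043.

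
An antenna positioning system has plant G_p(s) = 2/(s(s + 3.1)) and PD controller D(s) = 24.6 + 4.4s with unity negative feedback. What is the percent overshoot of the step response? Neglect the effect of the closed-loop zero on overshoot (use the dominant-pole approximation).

0.652%

Forward path: (24.6 + 4.4s)·2/(s(s+3.1)). The closed-loop characteristic equation is s² + (3.1 + 2·4.4)s + 2·24.6 = 0.
That is s² + 11.9s + 49.2 = 0, so ω_n = 7.014 rad/s and ζ = 11.9/(2·7.014) = 0.8483.
%OS = 100·exp(−πζ/√(1−ζ²)) = 0.652%.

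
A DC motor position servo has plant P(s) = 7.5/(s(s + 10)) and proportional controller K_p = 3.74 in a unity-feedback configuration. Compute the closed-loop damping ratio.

ζ = 0.944

The closed-loop denominator is s(s+10) + 3.74·7.5 = s² + 10s + 28.05.
Matching s² + 2ζω_n s + ω_n²: ω_n = √28.05 = 5.296 rad/s and 2ζω_n = 10, so ζ = 10/(2·5.296) = 0.944.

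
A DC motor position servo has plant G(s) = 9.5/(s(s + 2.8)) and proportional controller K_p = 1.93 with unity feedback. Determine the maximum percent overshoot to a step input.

33.7%

From 1 + K_pG(s) = 0: s² + 2.8s + 18.34 = 0 ⇒ ω_n = 4.282, ζ = 0.327.
%OS = 100·exp(−πζ/√(1−ζ²)) = 100·exp(−π·0.327/√0.8931) = 33.7%.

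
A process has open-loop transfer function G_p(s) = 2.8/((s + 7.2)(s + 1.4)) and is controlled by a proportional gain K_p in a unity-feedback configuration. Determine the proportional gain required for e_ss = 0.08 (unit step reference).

For a type-0 loop with proportional control, e_ss = 1/(1 + K_p·G_p(0)).
G_p(0) = 0.2778. Require 1/(1 + K_p·0.2778) = 0.08, so 1 + 0.2778·K_p = 12.5.
K_p = (12.5 − 1)/0.2778 = 41.4.

K_p = 41.4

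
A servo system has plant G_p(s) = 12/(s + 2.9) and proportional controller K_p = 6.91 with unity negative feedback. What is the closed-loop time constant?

τ = 0.0117 s

Closed-loop transfer function: T(s) = K_p·G_p(s)/(1 + K_p·G_p(s)) = 82.92/(s + 2.9 + 82.92) = 82.92/(s + 85.82).
Time constant τ = 1/85.82 = 0.0117 s.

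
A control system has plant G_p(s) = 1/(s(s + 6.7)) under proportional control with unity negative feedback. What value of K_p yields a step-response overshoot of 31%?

From %OS = 100·exp(−πζ/√(1−ζ²)) = 31%, ζ = −ln(0.31)/√(π²+ln²(0.31)) = 0.3493.
Characteristic equation s² + 6.7s + 1K_p = 0 gives ζ = 6.7/(2√(1K_p)).
Setting ζ = 0.3493: √(1K_p) = 6.7/(2·0.3493) = 9.59, so K_p = 91.97/1 = 92.

K_p = 92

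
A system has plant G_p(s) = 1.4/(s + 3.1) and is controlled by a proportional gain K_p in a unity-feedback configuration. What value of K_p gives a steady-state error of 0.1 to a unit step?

K_p = 19.9

For a type-0 loop with proportional control, e_ss = 1/(1 + K_p·G_p(0)).
G_p(0) = 0.4516. Require 1/(1 + K_p·0.4516) = 0.1, so 1 + 0.4516·K_p = 10.
K_p = (10 − 1)/0.4516 = 19.9.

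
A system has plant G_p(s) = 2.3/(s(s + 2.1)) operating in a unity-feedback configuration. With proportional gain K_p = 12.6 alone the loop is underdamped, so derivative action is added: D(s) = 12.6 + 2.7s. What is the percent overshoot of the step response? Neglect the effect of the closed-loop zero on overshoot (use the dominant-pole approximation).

2.21%

Forward path: (12.6 + 2.7s)·2.3/(s(s+2.1)). The closed-loop characteristic equation is s² + (2.1 + 2.3·2.7)s + 2.3·12.6 = 0.
That is s² + 8.31s + 28.98 = 0, so ω_n = 5.383 rad/s and ζ = 8.31/(2·5.383) = 0.7718.
%OS = 100·exp(−πζ/√(1−ζ²)) = 2.21%.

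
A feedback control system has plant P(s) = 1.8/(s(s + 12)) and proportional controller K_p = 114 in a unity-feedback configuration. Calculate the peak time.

T_p = 0.242 s

Closed-loop characteristic equation: s² + 12s + 205.2 = 0, so ω_n = 14.32 rad/s and ζ = 12/(2·14.32) = 0.4189.
Damped frequency ω_d = ω_n√(1−ζ²) = 13.01 rad/s, so peak time T_p = π/ω_d = 0.242 s.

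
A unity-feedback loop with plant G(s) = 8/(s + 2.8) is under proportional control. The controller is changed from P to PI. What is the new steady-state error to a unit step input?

0

Adding integral action puts a pole at s = 0 in the forward path, raising the system type to 1; a type-1 loop has zero steady-state error to a step.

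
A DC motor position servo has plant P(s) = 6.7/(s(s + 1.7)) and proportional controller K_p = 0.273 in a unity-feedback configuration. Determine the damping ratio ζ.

ζ = 0.628

With unity feedback the closed-loop characteristic equation is s² + 1.7s + 0.273·6.7 = s² + 1.7s + 1.829 = 0.
So ω_n² = 1.829 ⇒ ω_n = 1.352 rad/s, and ζ = 1.7/(2ω_n) = 0.628.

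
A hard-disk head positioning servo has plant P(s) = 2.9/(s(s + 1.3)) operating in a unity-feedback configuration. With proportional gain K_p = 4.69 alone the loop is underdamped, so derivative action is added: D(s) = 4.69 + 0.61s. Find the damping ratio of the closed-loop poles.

ζ = 0.416

Forward path: (4.69 + 0.61s)·2.9/(s(s+1.3)). The closed-loop characteristic equation is s² + (1.3 + 2.9·0.61)s + 2.9·4.69 = 0.
That is s² + 3.069s + 13.6 = 0, so ω_n = 3.688 rad/s and ζ = 3.069/(2·3.688) = 0.4161.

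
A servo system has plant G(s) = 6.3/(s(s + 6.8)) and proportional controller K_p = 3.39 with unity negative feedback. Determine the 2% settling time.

T_s ≈ 1.18 s

Closed-loop characteristic equation: s² + 6.8s + 21.36 = 0, so ω_n = 4.621 rad/s and ζ = 6.8/(2·4.621) = 0.7357.
2% settling time T_s ≈ 4/(ζω_n) = 4/3.4 = 1.18 s.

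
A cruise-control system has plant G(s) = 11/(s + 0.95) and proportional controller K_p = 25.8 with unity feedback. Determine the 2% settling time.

T_s ≈ 0.014 s

Closed-loop transfer function: T(s) = K_p·G(s)/(1 + K_p·G(s)) = 283.8/(s + 0.95 + 283.8) = 283.8/(s + 284.8).
Time constant τ = 1/284.8 = 0.003512 s, so the 2% settling time is about 4τ = 0.014 s.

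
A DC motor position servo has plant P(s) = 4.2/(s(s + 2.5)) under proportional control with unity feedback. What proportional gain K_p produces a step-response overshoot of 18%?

From %OS = 100·exp(−πζ/√(1−ζ²)) = 18%, ζ = −ln(0.18)/√(π²+ln²(0.18)) = 0.4791.
Characteristic equation s² + 2.5s + 4.2K_p = 0 gives ζ = 2.5/(2√(4.2K_p)).
Setting ζ = 0.4791: √(4.2K_p) = 2.5/(2·0.4791) = 2.609, so K_p = 6.807/4.2 = 1.62.

K_p = 1.62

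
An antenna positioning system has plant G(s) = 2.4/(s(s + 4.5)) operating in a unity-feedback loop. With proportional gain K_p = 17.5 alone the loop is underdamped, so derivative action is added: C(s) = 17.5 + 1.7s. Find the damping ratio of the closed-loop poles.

Forward path: (17.5 + 1.7s)·2.4/(s(s+4.5)). The closed-loop characteristic equation is s² + (4.5 + 2.4·1.7)s + 2.4·17.5 = 0.
That is s² + 8.58s + 42 = 0, so ω_n = 6.481 rad/s and ζ = 8.58/(2·6.481) = 0.662.

ζ = 0.662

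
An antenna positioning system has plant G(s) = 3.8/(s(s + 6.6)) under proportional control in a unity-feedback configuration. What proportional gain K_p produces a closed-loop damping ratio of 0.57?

K_p = 8.82

Closed-loop characteristic equation: s² + 6.6s + K_p·3.8 = 0.
So ω_n = √(3.8K_p) and 2ζω_n = 6.6, giving ζ = 6.6/(2√(3.8K_p)).
Setting ζ = 0.57: √(3.8K_p) = 6.6/(2·0.57) = 5.789, so K_p = 33.52/3.8 = 8.82.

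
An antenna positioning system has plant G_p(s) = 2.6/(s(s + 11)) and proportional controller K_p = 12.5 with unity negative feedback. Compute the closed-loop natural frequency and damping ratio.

ω_n = 5.7 rad/s, ζ = 0.965

The closed-loop denominator is s(s+11) + 12.5·2.6 = s² + 11s + 32.5.
Matching s² + 2ζω_n s + ω_n²: ω_n = √32.5 = 5.701 rad/s and 2ζω_n = 11, so ζ = 11/(2·5.701) = 0.965.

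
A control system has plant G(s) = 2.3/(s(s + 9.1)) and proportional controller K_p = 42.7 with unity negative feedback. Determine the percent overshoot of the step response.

19.7%

Closed-loop characteristic equation: s² + 9.1s + 98.21 = 0, so ω_n = 9.91 rad/s and ζ = 9.1/(2·9.91) = 0.4591.
%OS = 100·exp(−πζ/√(1−ζ²)) = 100·exp(−π·0.4591/√0.7892) = 19.7%.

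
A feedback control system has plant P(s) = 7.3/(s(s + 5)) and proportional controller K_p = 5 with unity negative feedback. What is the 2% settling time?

T_s ≈ 1.6 s

The closed-loop denominator s² + 5s + 36.5 gives ω_n = √36.5 = 6.042 and ζ = 5/(2ω_n) = 0.4138.
2% settling time T_s ≈ 4/(ζω_n) = 4/2.5 = 1.6 s.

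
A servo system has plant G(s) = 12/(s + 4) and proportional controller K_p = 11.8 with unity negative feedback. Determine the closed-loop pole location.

s = -145.6

Closed-loop transfer function: T(s) = K_p·G(s)/(1 + K_p·G(s)) = 141.6/(s + 4 + 141.6) = 141.6/(s + 145.6).
The closed-loop pole is at s = −145.6.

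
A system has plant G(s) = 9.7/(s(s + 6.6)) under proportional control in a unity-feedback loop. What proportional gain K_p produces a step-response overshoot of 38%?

From %OS = 100·exp(−πζ/√(1−ζ²)) = 38%, ζ = −ln(0.38)/√(π²+ln²(0.38)) = 0.2943.
Characteristic equation s² + 6.6s + 9.7K_p = 0 gives ζ = 6.6/(2√(9.7K_p)).
Setting ζ = 0.2943: √(9.7K_p) = 6.6/(2·0.2943) = 11.21, so K_p = 125.7/9.7 = 13.

K_p = 13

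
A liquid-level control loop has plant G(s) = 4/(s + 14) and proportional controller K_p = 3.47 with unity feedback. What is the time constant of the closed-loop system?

Closed-loop transfer function: T(s) = K_p·G(s)/(1 + K_p·G(s)) = 13.88/(s + 14 + 13.88) = 13.88/(s + 27.88).
Time constant τ = 1/27.88 = 0.0359 s.

τ = 0.0359 s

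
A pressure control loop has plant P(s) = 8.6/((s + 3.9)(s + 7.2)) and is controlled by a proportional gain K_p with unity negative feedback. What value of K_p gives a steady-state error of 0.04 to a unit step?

For a type-0 loop with proportional control, e_ss = 1/(1 + K_p·P(0)).
P(0) = 0.3063. Require 1/(1 + K_p·0.3063) = 0.04, so 1 + 0.3063·K_p = 25.
K_p = (25 − 1)/0.3063 = 78.4.

K_p = 78.4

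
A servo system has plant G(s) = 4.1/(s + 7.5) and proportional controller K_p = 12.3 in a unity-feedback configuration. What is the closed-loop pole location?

Closed-loop transfer function: T(s) = K_p·G(s)/(1 + K_p·G(s)) = 50.43/(s + 7.5 + 50.43) = 50.43/(s + 57.93).
The closed-loop pole is at s = −57.93.

s = -57.93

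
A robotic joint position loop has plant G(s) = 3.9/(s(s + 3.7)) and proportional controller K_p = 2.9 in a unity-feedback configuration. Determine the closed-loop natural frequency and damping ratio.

The closed-loop denominator is s(s+3.7) + 2.9·3.9 = s² + 3.7s + 11.31.
Matching s² + 2ζω_n s + ω_n²: ω_n = √11.31 = 3.363 rad/s and 2ζω_n = 3.7, so ζ = 3.7/(2·3.363) = 0.55.

ω_n = 3.36 rad/s, ζ = 0.55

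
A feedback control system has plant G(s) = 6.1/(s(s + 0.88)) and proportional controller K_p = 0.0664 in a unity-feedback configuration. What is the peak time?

The closed-loop denominator s² + 0.88s + 0.405 gives ω_n = √0.405 = 0.6364 and ζ = 0.88/(2ω_n) = 0.6914.
Damped frequency ω_d = ω_n√(1−ζ²) = 0.4598 rad/s, so peak time T_p = π/ω_d = 6.83 s.

T_p = 6.83 s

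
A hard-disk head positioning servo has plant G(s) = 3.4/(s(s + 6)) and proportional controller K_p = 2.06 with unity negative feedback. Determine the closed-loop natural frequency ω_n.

1 + K_p·G(s) = 0 gives s² + 6s + 7.004 = 0.
So ω_n² = 7.004 ⇒ ω_n = 2.647 rad/s, and ζ = 6/(2ω_n) = 1.13.

ω_n = 2.65 rad/s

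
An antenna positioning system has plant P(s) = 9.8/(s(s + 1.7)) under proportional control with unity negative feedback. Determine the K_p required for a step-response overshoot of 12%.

From %OS = 100·exp(−πζ/√(1−ζ²)) = 12%, ζ = −ln(0.12)/√(π²+ln²(0.12)) = 0.5594.
Characteristic equation s² + 1.7s + 9.8K_p = 0 gives ζ = 1.7/(2√(9.8K_p)).
Setting ζ = 0.5594: √(9.8K_p) = 1.7/(2·0.5594) = 1.519, so K_p = 2.309/9.8 = 0.236.

K_p = 0.236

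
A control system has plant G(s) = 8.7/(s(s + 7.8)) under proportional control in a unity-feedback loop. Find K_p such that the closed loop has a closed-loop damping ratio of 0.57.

Closed-loop characteristic equation: s² + 7.8s + K_p·8.7 = 0.
So ω_n = √(8.7K_p) and 2ζω_n = 7.8, giving ζ = 7.8/(2√(8.7K_p)).
Setting ζ = 0.57: √(8.7K_p) = 7.8/(2·0.57) = 6.842, so K_p = 46.81/8.7 = 5.38.

K_p = 5.38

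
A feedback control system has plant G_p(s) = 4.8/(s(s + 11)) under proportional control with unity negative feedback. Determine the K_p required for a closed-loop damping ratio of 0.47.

Closed-loop characteristic equation: s² + 11s + K_p·4.8 = 0.
So ω_n = √(4.8K_p) and 2ζω_n = 11, giving ζ = 11/(2√(4.8K_p)).
Setting ζ = 0.47: √(4.8K_p) = 11/(2·0.47) = 11.7, so K_p = 136.9/4.8 = 28.5.

K_p = 28.5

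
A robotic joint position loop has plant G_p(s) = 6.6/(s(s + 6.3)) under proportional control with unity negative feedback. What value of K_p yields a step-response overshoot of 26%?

K_p = 9.68

From %OS = 100·exp(−πζ/√(1−ζ²)) = 26%, ζ = −ln(0.26)/√(π²+ln²(0.26)) = 0.3941.
Characteristic equation s² + 6.3s + 6.6K_p = 0 gives ζ = 6.3/(2√(6.6K_p)).
Setting ζ = 0.3941: √(6.6K_p) = 6.3/(2·0.3941) = 7.993, so K_p = 63.89/6.6 = 9.68.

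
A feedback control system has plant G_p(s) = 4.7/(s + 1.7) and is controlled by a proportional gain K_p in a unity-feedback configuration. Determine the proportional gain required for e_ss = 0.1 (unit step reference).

For a type-0 loop with proportional control, e_ss = 1/(1 + K_p·G_p(0)).
G_p(0) = 2.765. Require 1/(1 + K_p·2.765) = 0.1, so 1 + 2.765·K_p = 10.
K_p = (10 − 1)/2.765 = 3.26.

K_p = 3.26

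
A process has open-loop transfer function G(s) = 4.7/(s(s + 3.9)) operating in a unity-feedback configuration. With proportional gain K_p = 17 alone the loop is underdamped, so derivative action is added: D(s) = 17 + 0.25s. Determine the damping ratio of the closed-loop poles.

Forward path: (17 + 0.25s)·4.7/(s(s+3.9)). The closed-loop characteristic equation is s² + (3.9 + 4.7·0.25)s + 4.7·17 = 0.
That is s² + 5.075s + 79.9 = 0, so ω_n = 8.939 rad/s and ζ = 5.075/(2·8.939) = 0.2839.

ζ = 0.284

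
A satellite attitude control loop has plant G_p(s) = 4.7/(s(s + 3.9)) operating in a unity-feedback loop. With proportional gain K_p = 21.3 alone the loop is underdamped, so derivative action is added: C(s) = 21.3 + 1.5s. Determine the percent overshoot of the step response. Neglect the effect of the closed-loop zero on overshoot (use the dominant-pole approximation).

12.8%

Forward path: (21.3 + 1.5s)·4.7/(s(s+3.9)). The closed-loop characteristic equation is s² + (3.9 + 4.7·1.5)s + 4.7·21.3 = 0.
That is s² + 10.95s + 100.1 = 0, so ω_n = 10.01 rad/s and ζ = 10.95/(2·10.01) = 0.5472.
%OS = 100·exp(−πζ/√(1−ζ²)) = 12.8%.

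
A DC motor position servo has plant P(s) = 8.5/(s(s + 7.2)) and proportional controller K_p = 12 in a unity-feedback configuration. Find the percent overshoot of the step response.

The closed-loop denominator s² + 7.2s + 102 gives ω_n = √102 = 10.1 and ζ = 7.2/(2ω_n) = 0.3565.
%OS = 100·exp(−πζ/√(1−ζ²)) = 100·exp(−π·0.3565/√0.8729) = 30.2%.

30.2%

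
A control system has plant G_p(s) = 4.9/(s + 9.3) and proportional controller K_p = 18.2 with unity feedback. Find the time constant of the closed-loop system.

Closed-loop transfer function: T(s) = K_p·G_p(s)/(1 + K_p·G_p(s)) = 89.18/(s + 9.3 + 89.18) = 89.18/(s + 98.48).
Time constant τ = 1/98.48 = 0.0102 s.

τ = 0.0102 s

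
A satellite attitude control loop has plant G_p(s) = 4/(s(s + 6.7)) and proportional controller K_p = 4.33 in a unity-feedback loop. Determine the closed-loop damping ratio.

With unity feedback the closed-loop characteristic equation is s² + 6.7s + 4.33·4 = s² + 6.7s + 17.32 = 0.
Matching s² + 2ζω_n s + ω_n²: ω_n = √17.32 = 4.162 rad/s and 2ζω_n = 6.7, so ζ = 6.7/(2·4.162) = 0.805.

ζ = 0.805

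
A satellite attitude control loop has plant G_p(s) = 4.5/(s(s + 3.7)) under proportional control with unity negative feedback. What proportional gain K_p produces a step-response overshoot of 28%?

From %OS = 100·exp(−πζ/√(1−ζ²)) = 28%, ζ = −ln(0.28)/√(π²+ln²(0.28)) = 0.3755.
Characteristic equation s² + 3.7s + 4.5K_p = 0 gives ζ = 3.7/(2√(4.5K_p)).
Setting ζ = 0.3755: √(4.5K_p) = 3.7/(2·0.3755) = 4.926, so K_p = 24.27/4.5 = 5.39.

K_p = 5.39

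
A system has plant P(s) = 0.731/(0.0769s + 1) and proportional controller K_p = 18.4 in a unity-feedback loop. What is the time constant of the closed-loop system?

τ = 0.00532 s

Closed loop: T(s) = K_p·P/(1+K_p·P) = 13.45/(0.0769s + 1 + 13.45), with pole at s = −(1 + 13.45)/0.0769 = −187.9.
Closed-loop time constant τ = 1/187.9 = 0.00532 s.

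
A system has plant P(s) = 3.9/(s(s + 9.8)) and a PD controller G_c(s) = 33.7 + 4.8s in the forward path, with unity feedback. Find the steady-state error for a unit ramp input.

The loop has one pole at the origin (type 1). Velocity error constant K_v = lim_{s→0} s·G_c(s)P(s) = 33.7·3.9/9.8 = 13.41.
Steady-state error to a unit ramp: e_ss = 1/K_v = 0.0746.

0.0746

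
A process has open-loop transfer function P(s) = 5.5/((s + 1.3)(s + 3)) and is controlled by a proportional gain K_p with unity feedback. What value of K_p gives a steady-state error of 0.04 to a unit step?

Steady-state error for a unit step on this type-0 loop is 1/(1 + K_p·P(0)).
P(0) = 1.41. Require 1/(1 + K_p·1.41) = 0.04, so 1 + 1.41·K_p = 25.
K_p = (25 − 1)/1.41 = 17.

K_p = 17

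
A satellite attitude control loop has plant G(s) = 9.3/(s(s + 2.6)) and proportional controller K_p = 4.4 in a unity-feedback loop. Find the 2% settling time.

From 1 + K_pG(s) = 0: s² + 2.6s + 40.92 = 0 ⇒ ω_n = 6.397, ζ = 0.2032.
2% settling time T_s ≈ 4/(ζω_n) = 4/1.3 = 3.08 s.

T_s ≈ 3.08 s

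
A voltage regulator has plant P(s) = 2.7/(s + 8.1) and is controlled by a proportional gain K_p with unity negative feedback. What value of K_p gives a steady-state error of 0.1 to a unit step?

K_p = 27

For a type-0 loop with proportional control, e_ss = 1/(1 + K_p·P(0)).
P(0) = 0.3333. Require 1/(1 + K_p·0.3333) = 0.1, so 1 + 0.3333·K_p = 10.
K_p = (10 − 1)/0.3333 = 27.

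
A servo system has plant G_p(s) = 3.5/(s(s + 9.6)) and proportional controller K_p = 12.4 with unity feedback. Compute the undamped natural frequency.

ω_n = 6.59 rad/s

The closed-loop denominator is s(s+9.6) + 12.4·3.5 = s² + 9.6s + 43.4.
So ω_n² = 43.4 ⇒ ω_n = 6.588 rad/s, and ζ = 9.6/(2ω_n) = 0.729.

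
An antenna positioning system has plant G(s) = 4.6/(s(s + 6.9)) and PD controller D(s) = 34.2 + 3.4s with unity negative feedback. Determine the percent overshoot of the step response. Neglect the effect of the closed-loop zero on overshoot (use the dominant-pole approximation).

Forward path: (34.2 + 3.4s)·4.6/(s(s+6.9)). The closed-loop characteristic equation is s² + (6.9 + 4.6·3.4)s + 4.6·34.2 = 0.
That is s² + 22.54s + 157.3 = 0, so ω_n = 12.54 rad/s and ζ = 22.54/(2·12.54) = 0.8985.
%OS = 100·exp(−πζ/√(1−ζ²)) = 0.161%.

0.161%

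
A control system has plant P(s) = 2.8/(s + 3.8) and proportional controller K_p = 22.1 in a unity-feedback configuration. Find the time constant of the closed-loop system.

τ = 0.0152 s

Closed-loop transfer function: T(s) = K_p·P(s)/(1 + K_p·P(s)) = 61.88/(s + 3.8 + 61.88) = 61.88/(s + 65.68).
Time constant τ = 1/65.68 = 0.0152 s.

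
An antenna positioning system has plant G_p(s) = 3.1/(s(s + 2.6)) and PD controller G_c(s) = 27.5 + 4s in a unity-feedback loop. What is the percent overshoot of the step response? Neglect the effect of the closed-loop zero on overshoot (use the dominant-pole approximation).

Forward path: (27.5 + 4s)·3.1/(s(s+2.6)). The closed-loop characteristic equation is s² + (2.6 + 3.1·4)s + 3.1·27.5 = 0.
That is s² + 15s + 85.25 = 0, so ω_n = 9.233 rad/s and ζ = 15/(2·9.233) = 0.8123.
%OS = 100·exp(−πζ/√(1−ζ²)) = 1.26%.

1.26%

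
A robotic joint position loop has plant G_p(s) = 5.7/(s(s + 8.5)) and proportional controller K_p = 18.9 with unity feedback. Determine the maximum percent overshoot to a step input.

The closed-loop denominator s² + 8.5s + 107.7 gives ω_n = √107.7 = 10.38 and ζ = 8.5/(2ω_n) = 0.4095.
%OS = 100·exp(−πζ/√(1−ζ²)) = 100·exp(−π·0.4095/√0.8323) = 24.4%.

24.4%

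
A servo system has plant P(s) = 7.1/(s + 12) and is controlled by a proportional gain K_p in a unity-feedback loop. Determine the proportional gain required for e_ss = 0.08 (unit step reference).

Steady-state error for a unit step on this type-0 loop is 1/(1 + K_p·P(0)).
P(0) = 0.5917. Require 1/(1 + K_p·0.5917) = 0.08, so 1 + 0.5917·K_p = 12.5.
K_p = (12.5 − 1)/0.5917 = 19.4.

K_p = 19.4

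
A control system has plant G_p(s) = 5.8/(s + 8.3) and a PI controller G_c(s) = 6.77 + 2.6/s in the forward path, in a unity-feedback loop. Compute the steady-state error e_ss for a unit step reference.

The open loop G_c(s)G_p(s) has a pole at the origin (type 1), so the static position error constant is infinite and e_ss = 1/(1+∞) = 0.

0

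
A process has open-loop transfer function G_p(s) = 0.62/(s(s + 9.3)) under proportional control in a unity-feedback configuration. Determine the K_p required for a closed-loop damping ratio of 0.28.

K_p = 445

Closed-loop characteristic equation: s² + 9.3s + K_p·0.62 = 0.
So ω_n = √(0.62K_p) and 2ζω_n = 9.3, giving ζ = 9.3/(2√(0.62K_p)).
Setting ζ = 0.28: √(0.62K_p) = 9.3/(2·0.28) = 16.61, so K_p = 275.8/0.62 = 445.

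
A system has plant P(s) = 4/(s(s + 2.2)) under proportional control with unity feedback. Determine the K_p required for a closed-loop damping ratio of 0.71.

Closed-loop characteristic equation: s² + 2.2s + K_p·4 = 0.
So ω_n = √(4K_p) and 2ζω_n = 2.2, giving ζ = 2.2/(2√(4K_p)).
Setting ζ = 0.71: √(4K_p) = 2.2/(2·0.71) = 1.549, so K_p = 2.4/4 = 0.6.

K_p = 0.6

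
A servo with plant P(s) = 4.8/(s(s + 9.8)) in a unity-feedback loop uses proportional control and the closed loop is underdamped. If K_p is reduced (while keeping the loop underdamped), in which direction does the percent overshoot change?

decrease

ζ = 9.8/(2√(4.8K_p)) rises as K_p falls; higher damping means less overshoot.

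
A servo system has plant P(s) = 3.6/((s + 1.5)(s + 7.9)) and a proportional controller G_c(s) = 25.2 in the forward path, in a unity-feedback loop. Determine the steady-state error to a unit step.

The loop is type 0. Static position error constant K_pos = G_c(0)·P(0) = 25.2·0.3038 = 7.656.
Steady-state error to a unit step: e_ss = 1/(1+K_pos) = 1/8.656 = 0.116.

0.116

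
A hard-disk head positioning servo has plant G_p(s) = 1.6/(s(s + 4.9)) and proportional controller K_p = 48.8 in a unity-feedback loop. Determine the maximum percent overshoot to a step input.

40.4%

From 1 + K_pG_p(s) = 0: s² + 4.9s + 78.08 = 0 ⇒ ω_n = 8.836, ζ = 0.2773.
%OS = 100·exp(−πζ/√(1−ζ²)) = 100·exp(−π·0.2773/√0.9231) = 40.4%.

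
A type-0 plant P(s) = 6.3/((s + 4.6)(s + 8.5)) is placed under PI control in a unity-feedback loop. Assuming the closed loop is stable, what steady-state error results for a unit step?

0

The PI controller's integrator makes the forward path type 1, so e_ss to a step is zero.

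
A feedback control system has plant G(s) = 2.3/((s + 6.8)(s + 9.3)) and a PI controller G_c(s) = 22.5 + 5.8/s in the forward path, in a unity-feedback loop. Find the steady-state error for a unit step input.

The open loop G_c(s)G(s) has a pole at the origin (type 1), so the static position error constant is infinite and e_ss = 1/(1+∞) = 0.

0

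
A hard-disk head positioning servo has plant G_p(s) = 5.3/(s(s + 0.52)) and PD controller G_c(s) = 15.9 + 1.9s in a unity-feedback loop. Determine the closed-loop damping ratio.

Forward path: (15.9 + 1.9s)·5.3/(s(s+0.52)). The closed-loop characteristic equation is s² + (0.52 + 5.3·1.9)s + 5.3·15.9 = 0.
That is s² + 10.59s + 84.27 = 0, so ω_n = 9.18 rad/s and ζ = 10.59/(2·9.18) = 0.5768.

ζ = 0.577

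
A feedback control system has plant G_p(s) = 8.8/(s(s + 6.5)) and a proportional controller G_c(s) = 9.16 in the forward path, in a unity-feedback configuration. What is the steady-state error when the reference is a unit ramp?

0.0806

The loop has one pole at the origin (type 1). Velocity error constant K_v = lim_{s→0} s·G_c(s)G_p(s) = 9.16·8.8/6.5 = 12.4.
Steady-state error to a unit ramp: e_ss = 1/K_v = 0.0806.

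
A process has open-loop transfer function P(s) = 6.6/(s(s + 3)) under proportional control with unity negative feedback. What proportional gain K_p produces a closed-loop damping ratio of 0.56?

Closed-loop characteristic equation: s² + 3s + K_p·6.6 = 0.
So ω_n = √(6.6K_p) and 2ζω_n = 3, giving ζ = 3/(2√(6.6K_p)).
Setting ζ = 0.56: √(6.6K_p) = 3/(2·0.56) = 2.679, so K_p = 7.175/6.6 = 1.09.

K_p = 1.09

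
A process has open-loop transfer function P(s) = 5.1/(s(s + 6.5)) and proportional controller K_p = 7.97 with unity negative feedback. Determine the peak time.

From 1 + K_pP(s) = 0: s² + 6.5s + 40.65 = 0 ⇒ ω_n = 6.375, ζ = 0.5098.
Damped frequency ω_d = ω_n√(1−ζ²) = 5.485 rad/s, so peak time T_p = π/ω_d = 0.573 s.

T_p = 0.573 s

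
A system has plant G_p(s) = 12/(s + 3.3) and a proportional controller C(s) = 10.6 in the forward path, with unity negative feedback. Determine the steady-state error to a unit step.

The loop is type 0. Static position error constant K_pos = C(0)·G_p(0) = 10.6·3.636 = 38.55.
Steady-state error to a unit step: e_ss = 1/(1+K_pos) = 1/39.55 = 0.0253.

0.0253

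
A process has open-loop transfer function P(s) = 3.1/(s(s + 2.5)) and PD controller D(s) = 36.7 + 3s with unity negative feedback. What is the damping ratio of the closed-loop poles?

Forward path: (36.7 + 3s)·3.1/(s(s+2.5)). The closed-loop characteristic equation is s² + (2.5 + 3.1·3)s + 3.1·36.7 = 0.
That is s² + 11.8s + 113.8 = 0, so ω_n = 10.67 rad/s and ζ = 11.8/(2·10.67) = 0.5531.

ζ = 0.553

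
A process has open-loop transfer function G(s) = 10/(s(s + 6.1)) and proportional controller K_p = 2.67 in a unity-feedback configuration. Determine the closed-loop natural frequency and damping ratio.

With unity feedback the closed-loop characteristic equation is s² + 6.1s + 2.67·10 = s² + 6.1s + 26.7 = 0.
So ω_n² = 26.7 ⇒ ω_n = 5.167 rad/s, and ζ = 6.1/(2ω_n) = 0.59.

ω_n = 5.17 rad/s, ζ = 0.59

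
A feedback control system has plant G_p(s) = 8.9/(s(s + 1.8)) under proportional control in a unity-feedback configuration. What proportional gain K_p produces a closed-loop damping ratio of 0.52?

Closed-loop characteristic equation: s² + 1.8s + K_p·8.9 = 0.
So ω_n = √(8.9K_p) and 2ζω_n = 1.8, giving ζ = 1.8/(2√(8.9K_p)).
Setting ζ = 0.52: √(8.9K_p) = 1.8/(2·0.52) = 1.731, so K_p = 2.996/8.9 = 0.337.

K_p = 0.337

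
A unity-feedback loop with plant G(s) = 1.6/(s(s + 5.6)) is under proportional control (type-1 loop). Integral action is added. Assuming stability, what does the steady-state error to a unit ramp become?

The integrator raises the loop to type 2, so K_v → ∞ and e_ss to a ramp is zero.

0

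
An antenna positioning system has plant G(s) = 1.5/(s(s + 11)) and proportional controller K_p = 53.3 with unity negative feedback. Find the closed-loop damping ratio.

ζ = 0.615

With unity feedback the closed-loop characteristic equation is s² + 11s + 53.3·1.5 = s² + 11s + 79.95 = 0.
So ω_n² = 79.95 ⇒ ω_n = 8.941 rad/s, and ζ = 11/(2ω_n) = 0.615.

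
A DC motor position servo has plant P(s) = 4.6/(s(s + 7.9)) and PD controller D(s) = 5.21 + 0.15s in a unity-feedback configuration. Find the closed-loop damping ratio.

Forward path: (5.21 + 0.15s)·4.6/(s(s+7.9)). The closed-loop characteristic equation is s² + (7.9 + 4.6·0.15)s + 4.6·5.21 = 0.
That is s² + 8.59s + 23.97 = 0, so ω_n = 4.896 rad/s and ζ = 8.59/(2·4.896) = 0.8773.

ζ = 0.877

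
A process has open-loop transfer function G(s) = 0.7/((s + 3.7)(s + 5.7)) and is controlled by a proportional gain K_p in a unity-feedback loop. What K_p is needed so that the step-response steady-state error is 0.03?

The loop is type 0, so e_ss(step) = 1/(1 + K_pos) with K_pos = K_p·G(0).
G(0) = 0.03319. Require 1/(1 + K_p·0.03319) = 0.03, so 1 + 0.03319·K_p = 33.33.
K_p = (33.33 − 1)/0.03319 = 974.

K_p = 974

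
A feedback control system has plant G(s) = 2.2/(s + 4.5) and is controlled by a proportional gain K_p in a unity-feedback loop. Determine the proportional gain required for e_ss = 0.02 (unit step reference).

The loop is type 0, so e_ss(step) = 1/(1 + K_pos) with K_pos = K_p·G(0).
G(0) = 0.4889. Require 1/(1 + K_p·0.4889) = 0.02, so 1 + 0.4889·K_p = 50.
K_p = (50 − 1)/0.4889 = 100.

K_p = 100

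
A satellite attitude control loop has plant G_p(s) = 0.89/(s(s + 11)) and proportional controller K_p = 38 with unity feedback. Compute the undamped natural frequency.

1 + K_p·G_p(s) = 0 gives s² + 11s + 33.82 = 0.
Matching s² + 2ζω_n s + ω_n²: ω_n = √33.82 = 5.815 rad/s and 2ζω_n = 11, so ζ = 11/(2·5.815) = 0.946.

ω_n = 5.82 rad/s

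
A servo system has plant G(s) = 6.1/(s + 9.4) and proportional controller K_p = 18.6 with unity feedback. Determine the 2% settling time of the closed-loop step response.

T_s ≈ 0.0326 s

Closed-loop transfer function: T(s) = K_p·G(s)/(1 + K_p·G(s)) = 113.5/(s + 9.4 + 113.5) = 113.5/(s + 122.9).
Time constant τ = 1/122.9 = 0.008139 s, so the 2% settling time is about 4τ = 0.0326 s.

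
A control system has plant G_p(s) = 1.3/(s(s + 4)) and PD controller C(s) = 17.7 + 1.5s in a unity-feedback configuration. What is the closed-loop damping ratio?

ζ = 0.62

Forward path: (17.7 + 1.5s)·1.3/(s(s+4)). The closed-loop characteristic equation is s² + (4 + 1.3·1.5)s + 1.3·17.7 = 0.
That is s² + 5.95s + 23.01 = 0, so ω_n = 4.797 rad/s and ζ = 5.95/(2·4.797) = 0.6202.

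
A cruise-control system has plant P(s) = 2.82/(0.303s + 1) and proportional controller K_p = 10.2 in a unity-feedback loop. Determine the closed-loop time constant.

Closed loop: T(s) = K_p·P/(1+K_p·P) = 28.76/(0.303s + 1 + 28.76), with pole at s = −(1 + 28.76)/0.303 = −98.23.
Closed-loop time constant τ = 1/98.23 = 0.0102 s.

τ = 0.0102 s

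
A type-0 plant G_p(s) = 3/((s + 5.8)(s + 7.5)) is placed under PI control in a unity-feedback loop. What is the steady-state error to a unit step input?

0

The PI controller's integrator makes the forward path type 1, so e_ss to a step is zero.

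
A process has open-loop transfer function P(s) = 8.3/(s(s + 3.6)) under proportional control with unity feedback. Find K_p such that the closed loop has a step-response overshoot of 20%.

From %OS = 100·exp(−πζ/√(1−ζ²)) = 20%, ζ = −ln(0.2)/√(π²+ln²(0.2)) = 0.4559.
Characteristic equation s² + 3.6s + 8.3K_p = 0 gives ζ = 3.6/(2√(8.3K_p)).
Setting ζ = 0.4559: √(8.3K_p) = 3.6/(2·0.4559) = 3.948, so K_p = 15.59/8.3 = 1.88.

K_p = 1.88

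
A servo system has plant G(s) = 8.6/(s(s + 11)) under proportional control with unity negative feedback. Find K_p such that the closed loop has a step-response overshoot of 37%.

K_p = 38.6

From %OS = 100·exp(−πζ/√(1−ζ²)) = 37%, ζ = −ln(0.37)/√(π²+ln²(0.37)) = 0.3017.
Characteristic equation s² + 11s + 8.6K_p = 0 gives ζ = 11/(2√(8.6K_p)).
Setting ζ = 0.3017: √(8.6K_p) = 11/(2·0.3017) = 18.23, so K_p = 332.3/8.6 = 38.6.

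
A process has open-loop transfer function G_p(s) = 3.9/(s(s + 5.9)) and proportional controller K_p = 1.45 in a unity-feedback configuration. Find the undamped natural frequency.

ω_n = 2.38 rad/s

1 + K_p·G_p(s) = 0 gives s² + 5.9s + 5.655 = 0.
Matching s² + 2ζω_n s + ω_n²: ω_n = √5.655 = 2.378 rad/s and 2ζω_n = 5.9, so ζ = 5.9/(2·2.378) = 1.24.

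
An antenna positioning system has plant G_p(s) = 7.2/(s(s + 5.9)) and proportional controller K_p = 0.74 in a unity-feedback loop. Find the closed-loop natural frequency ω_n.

The closed-loop denominator is s(s+5.9) + 0.74·7.2 = s² + 5.9s + 5.328.
So ω_n² = 5.328 ⇒ ω_n = 2.308 rad/s, and ζ = 5.9/(2ω_n) = 1.28.

ω_n = 2.31 rad/s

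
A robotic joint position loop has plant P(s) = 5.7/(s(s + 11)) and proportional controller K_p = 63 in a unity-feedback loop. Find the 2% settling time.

T_s ≈ 0.727 s

Closed-loop characteristic equation: s² + 11s + 359.1 = 0, so ω_n = 18.95 rad/s and ζ = 11/(2·18.95) = 0.2902.
2% settling time T_s ≈ 4/(ζω_n) = 4/5.5 = 0.727 s.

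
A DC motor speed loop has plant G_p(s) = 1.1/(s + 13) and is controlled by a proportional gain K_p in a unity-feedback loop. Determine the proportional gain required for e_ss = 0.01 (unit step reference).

K_p = 1170

For a type-0 loop with proportional control, e_ss = 1/(1 + K_p·G_p(0)).
G_p(0) = 0.08462. Require 1/(1 + K_p·0.08462) = 0.01, so 1 + 0.08462·K_p = 100.
K_p = (100 − 1)/0.08462 = 1170.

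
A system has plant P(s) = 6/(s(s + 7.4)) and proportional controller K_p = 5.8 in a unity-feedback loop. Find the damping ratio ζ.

ζ = 0.627

The closed-loop denominator is s(s+7.4) + 5.8·6 = s² + 7.4s + 34.8.
Matching s² + 2ζω_n s + ω_n²: ω_n = √34.8 = 5.899 rad/s and 2ζω_n = 7.4, so ζ = 7.4/(2·5.899) = 0.627.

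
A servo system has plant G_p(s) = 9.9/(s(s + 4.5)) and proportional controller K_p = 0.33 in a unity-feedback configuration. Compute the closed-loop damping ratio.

1 + K_p·G_p(s) = 0 gives s² + 4.5s + 3.267 = 0.
Matching s² + 2ζω_n s + ω_n²: ω_n = √3.267 = 1.807 rad/s and 2ζω_n = 4.5, so ζ = 4.5/(2·1.807) = 1.24.

ζ = 1.24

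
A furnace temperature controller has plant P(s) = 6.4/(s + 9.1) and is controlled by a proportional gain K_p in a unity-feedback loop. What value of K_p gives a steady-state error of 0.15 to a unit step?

The loop is type 0, so e_ss(step) = 1/(1 + K_pos) with K_pos = K_p·P(0).
P(0) = 0.7033. Require 1/(1 + K_p·0.7033) = 0.15, so 1 + 0.7033·K_p = 6.667.
K_p = (6.667 − 1)/0.7033 = 8.06.

K_p = 8.06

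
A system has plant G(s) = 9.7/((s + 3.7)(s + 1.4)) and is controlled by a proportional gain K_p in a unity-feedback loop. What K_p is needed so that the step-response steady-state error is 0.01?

For a type-0 loop with proportional control, e_ss = 1/(1 + K_p·G(0)).
G(0) = 1.873. Require 1/(1 + K_p·1.873) = 0.01, so 1 + 1.873·K_p = 100.
K_p = (100 − 1)/1.873 = 52.9.

K_p = 52.9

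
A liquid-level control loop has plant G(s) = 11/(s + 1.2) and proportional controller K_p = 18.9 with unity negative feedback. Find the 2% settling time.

T_s ≈ 0.0191 s

Closed-loop transfer function: T(s) = K_p·G(s)/(1 + K_p·G(s)) = 207.9/(s + 1.2 + 207.9) = 207.9/(s + 209.1).
Time constant τ = 1/209.1 = 0.004782 s, so the 2% settling time is about 4τ = 0.0191 s.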